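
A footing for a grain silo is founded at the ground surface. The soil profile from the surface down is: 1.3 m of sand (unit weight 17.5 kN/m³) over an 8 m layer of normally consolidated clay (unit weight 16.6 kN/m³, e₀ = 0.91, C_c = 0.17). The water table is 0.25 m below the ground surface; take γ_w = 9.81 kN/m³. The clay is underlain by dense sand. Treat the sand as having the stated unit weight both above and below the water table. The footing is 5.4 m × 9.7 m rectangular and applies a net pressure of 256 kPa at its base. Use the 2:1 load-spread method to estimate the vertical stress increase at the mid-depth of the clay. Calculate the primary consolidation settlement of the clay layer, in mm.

S_c ≈ 351 mm

Mid-depth of clay below the ground surface: z = 1.3 + 8/2 = 5.3 m.
Total vertical stress at mid-clay: σ_v = 17.5×1.3 + 16.6×4 = 89.15 kPa.
Pore pressure: u = 9.81×(5.3 − 0.25) = 49.541 kPa.
Initial effective stress: σ'_0 = σ_v − u = 89.15 − 49.541 = 39.609 kPa.
Stress increase at mid-clay by the 2:1 spreading method:
Δσ = qBL/((B+z)(L+z)) = 256×5.4×9.7/((5.4+5.3)(9.7+5.3)) = 83.547 kPa
Final effective stress: σ'_f = σ'_0 + Δσ = 39.609 + 83.547 = 123.16 kPa.
Normally consolidated clay, so the full stress increment lies on the virgin compression line:
S_c = C_c·H/(1+e₀)·log₁₀(σ'_f/σ'_0) = 0.17×8/(1+0.91)×log₁₀(123.16/39.609)
    = 0.71204 × 0.49268 = 0.3508 m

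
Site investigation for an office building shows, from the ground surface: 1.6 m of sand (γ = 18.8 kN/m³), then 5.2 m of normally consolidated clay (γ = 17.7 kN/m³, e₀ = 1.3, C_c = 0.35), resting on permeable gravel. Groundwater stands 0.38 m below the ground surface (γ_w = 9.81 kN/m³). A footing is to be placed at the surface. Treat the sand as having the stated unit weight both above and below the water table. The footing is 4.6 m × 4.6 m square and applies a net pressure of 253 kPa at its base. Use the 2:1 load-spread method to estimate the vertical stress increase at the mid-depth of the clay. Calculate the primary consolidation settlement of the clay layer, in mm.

S_c ≈ 353 mm

Mid-depth of clay below the ground surface: z = 1.6 + 5.2/2 = 4.2 m.
Total vertical stress at mid-clay: σ_v = 18.8×1.6 + 17.7×2.6 = 76.1 kPa.
Pore pressure: u = 9.81×(4.2 − 0.38) = 37.474 kPa.
Initial effective stress: σ'_0 = σ_v − u = 76.1 − 37.474 = 38.626 kPa.
Stress increase at mid-clay by the 2:1 spreading method:
Δσ = qBL/((B+z)(L+z)) = 253×4.6×4.6/((4.6+4.2)(4.6+4.2)) = 69.131 kPa
Final effective stress: σ'_f = σ'_0 + Δσ = 38.626 + 69.131 = 107.76 kPa.
Normally consolidated clay, so the full stress increment lies on the virgin compression line:
S_c = C_c·H/(1+e₀)·log₁₀(σ'_f/σ'_0) = 0.35×5.2/(1+1.3)×log₁₀(107.76/38.626)
    = 0.7913 × 0.44558 = 0.3526 m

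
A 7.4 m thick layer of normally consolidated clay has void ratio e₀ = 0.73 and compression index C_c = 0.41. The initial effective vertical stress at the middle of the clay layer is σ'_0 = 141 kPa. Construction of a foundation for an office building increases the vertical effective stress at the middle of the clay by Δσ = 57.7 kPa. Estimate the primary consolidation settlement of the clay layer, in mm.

S_c ≈ 261 mm

Final effective stress: σ'_f = σ'_0 + Δσ = 141 + 57.7 = 198.7 kPa.
Normally consolidated clay, so the full stress increment lies on the virgin compression line:
S_c = C_c·H/(1+e₀)·log₁₀(σ'_f/σ'_0) = 0.41×7.4/(1+0.73)×log₁₀(198.7/141)
    = 1.7538 × 0.14898 = 0.2613 m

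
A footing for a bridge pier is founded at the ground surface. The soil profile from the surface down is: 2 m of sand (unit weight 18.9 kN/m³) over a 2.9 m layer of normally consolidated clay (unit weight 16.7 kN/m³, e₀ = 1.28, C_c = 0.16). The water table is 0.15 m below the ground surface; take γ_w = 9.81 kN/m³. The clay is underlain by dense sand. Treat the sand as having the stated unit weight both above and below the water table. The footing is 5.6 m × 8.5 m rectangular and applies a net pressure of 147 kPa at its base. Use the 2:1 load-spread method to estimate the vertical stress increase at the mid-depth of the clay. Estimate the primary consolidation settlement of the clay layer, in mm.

Mid-depth of clay below the ground surface: z = 2 + 2.9/2 = 3.45 m.
Total vertical stress at mid-clay: σ_v = 18.9×2 + 16.7×1.45 = 62.015 kPa.
Pore pressure: u = 9.81×(3.45 − 0.15) = 32.373 kPa.
Initial effective stress: σ'_0 = σ_v − u = 62.015 − 32.373 = 29.642 kPa.
Stress increase at mid-clay by the 2:1 spreading method:
Δσ = qBL/((B+z)(L+z)) = 147×5.6×8.5/((5.6+3.45)(8.5+3.45)) = 64.701 kPa
Final effective stress: σ'_f = σ'_0 + Δσ = 29.642 + 64.701 = 94.343 kPa.
Normally consolidated clay, so the full stress increment lies on the virgin compression line:
S_c = C_c·H/(1+e₀)·log₁₀(σ'_f/σ'_0) = 0.16×2.9/(1+1.28)×log₁₀(94.343/29.642)
    = 0.20351 × 0.5028 = 0.1023 m

S_c ≈ 102 mm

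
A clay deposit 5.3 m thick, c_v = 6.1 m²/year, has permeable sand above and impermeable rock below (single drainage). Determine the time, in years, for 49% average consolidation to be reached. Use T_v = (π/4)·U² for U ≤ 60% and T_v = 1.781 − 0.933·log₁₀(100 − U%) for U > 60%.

Drainage path length: H_d = H = 5.3 m (single drainage).
U ≤ 60%: T_v = (π/4)·U² = (π/4)×0.49² = 0.18857.
t = T_v·H_d²/c_v = 0.18857×5.3²/6.1 = 0.8683 years.

t ≈ 0.868 years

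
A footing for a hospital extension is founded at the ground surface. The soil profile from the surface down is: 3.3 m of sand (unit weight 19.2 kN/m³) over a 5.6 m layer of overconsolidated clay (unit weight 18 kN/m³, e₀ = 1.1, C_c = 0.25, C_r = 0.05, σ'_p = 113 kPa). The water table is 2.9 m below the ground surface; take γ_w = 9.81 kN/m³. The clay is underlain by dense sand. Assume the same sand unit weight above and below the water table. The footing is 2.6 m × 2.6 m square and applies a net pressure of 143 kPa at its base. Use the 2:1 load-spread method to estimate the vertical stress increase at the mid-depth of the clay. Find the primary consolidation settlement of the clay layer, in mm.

S_c ≈ 8.35 mm

Mid-depth of clay below the ground surface: z = 3.3 + 5.6/2 = 6.1 m.
Total vertical stress at mid-clay: σ_v = 19.2×3.3 + 18×2.8 = 113.76 kPa.
Pore pressure: u = 9.81×(6.1 − 2.9) = 31.392 kPa.
Initial effective stress: σ'_0 = σ_v − u = 113.76 − 31.392 = 82.368 kPa.
Stress increase at mid-clay by the 2:1 spreading method:
Δσ = qBL/((B+z)(L+z)) = 143×2.6×2.6/((2.6+6.1)(2.6+6.1)) = 12.772 kPa
Final effective stress: σ'_f = 82.368 + 12.772 = 95.14 kPa.
σ'_f = 95.14 ≤ σ'_p = 113 kPa, so the clay remains overconsolidated and only the recompression index applies:
S_c = C_r·H/(1+e₀)·log₁₀(σ'_f/σ'_0) = 0.05×5.6/2.1×log₁₀(95.14/82.368)
    = 0.13334 × 0.062605 = 0.008347 m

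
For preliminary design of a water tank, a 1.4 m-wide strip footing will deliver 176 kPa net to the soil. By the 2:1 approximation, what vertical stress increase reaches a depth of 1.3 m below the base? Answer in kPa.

By the 2:1 method the load spreads at 1 horizontal : 2 vertical, so at depth z the loaded area has grown by z in each plan dimension:
Δσ = qB/(B+z) = 176×1.4/(1.4+1.3) = 91.259 kPa

Δσ_z ≈ 91.3 kPa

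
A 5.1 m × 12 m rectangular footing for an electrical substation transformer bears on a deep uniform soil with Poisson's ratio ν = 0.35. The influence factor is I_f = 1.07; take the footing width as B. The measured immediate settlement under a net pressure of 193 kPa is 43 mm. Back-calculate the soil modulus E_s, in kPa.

S_e = q·B·(1−ν²)/E_s · I_f  ⇒  E_s = q·B·(1−ν²)·I_f / S_e.
E_s = 193 × 5.1 × 0.8775 × 1.07 / 0.043 = 21490 kPa

E_s ≈ 21500 kPa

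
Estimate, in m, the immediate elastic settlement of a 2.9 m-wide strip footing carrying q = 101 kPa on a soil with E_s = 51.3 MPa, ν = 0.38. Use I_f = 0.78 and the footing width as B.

S_e ≈ 0.00381 m

Immediate (elastic) settlement: S_e = q·B·(1−ν²)/E_s · I_f.
E_s = 51.3 MPa = 51300 kPa.
S_e = 101 × 2.9 × (1 − 0.38²) / 51300 × 0.78
    = 101 × 2.9 × 0.8556 / 51300 × 0.78
    = 0.00381 m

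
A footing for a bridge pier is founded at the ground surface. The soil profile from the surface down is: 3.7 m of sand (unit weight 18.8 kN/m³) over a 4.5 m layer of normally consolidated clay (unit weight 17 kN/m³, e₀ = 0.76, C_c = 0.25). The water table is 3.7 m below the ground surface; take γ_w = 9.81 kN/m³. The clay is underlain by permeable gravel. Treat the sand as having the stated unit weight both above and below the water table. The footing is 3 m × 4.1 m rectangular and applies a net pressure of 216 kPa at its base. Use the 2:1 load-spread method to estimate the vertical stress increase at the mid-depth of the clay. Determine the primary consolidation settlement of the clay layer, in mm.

Mid-depth of clay below the ground surface: z = 3.7 + 4.5/2 = 5.95 m.
Total vertical stress at mid-clay: σ_v = 18.8×3.7 + 17×2.25 = 107.81 kPa.
Pore pressure: u = 9.81×(5.95 − 3.7) = 22.073 kPa.
Initial effective stress: σ'_0 = σ_v − u = 107.81 − 22.073 = 85.737 kPa.
Stress increase at mid-clay by the 2:1 spreading method:
Δσ = qBL/((B+z)(L+z)) = 216×3×4.1/((3+5.95)(4.1+5.95)) = 29.537 kPa
Final effective stress: σ'_f = σ'_0 + Δσ = 85.737 + 29.537 = 115.27 kPa.
Normally consolidated clay, so the full stress increment lies on the virgin compression line:
S_c = C_c·H/(1+e₀)·log₁₀(σ'_f/σ'_0) = 0.25×4.5/(1+0.76)×log₁₀(115.27/85.737)
    = 0.6392 × 0.12855 = 0.08217 m

S_c ≈ 82.2 mm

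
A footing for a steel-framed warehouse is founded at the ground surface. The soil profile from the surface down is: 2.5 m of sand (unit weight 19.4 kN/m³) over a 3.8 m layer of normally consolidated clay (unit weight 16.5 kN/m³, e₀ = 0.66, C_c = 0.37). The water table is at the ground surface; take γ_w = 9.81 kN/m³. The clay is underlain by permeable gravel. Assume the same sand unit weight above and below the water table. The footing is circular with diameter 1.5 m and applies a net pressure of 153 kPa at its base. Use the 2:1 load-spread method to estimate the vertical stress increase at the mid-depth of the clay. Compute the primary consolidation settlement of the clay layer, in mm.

Mid-depth of clay below the ground surface: z = 2.5 + 3.8/2 = 4.4 m.
Total vertical stress at mid-clay: σ_v = 19.4×2.5 + 16.5×1.9 = 79.85 kPa.
Pore pressure: u = 9.81×(4.4 − 0) = 43.164 kPa.
Initial effective stress: σ'_0 = σ_v − u = 79.85 − 43.164 = 36.686 kPa.
Stress increase at mid-clay by the 2:1 spreading method:
Δσ ≈ qD²/(D+z)² = 153×1.5²/(1.5+4.4)² = 9.8894 kPa
Final effective stress: σ'_f = σ'_0 + Δσ = 36.686 + 9.8894 = 46.575 kPa.
Normally consolidated clay, so the full stress increment lies on the virgin compression line:
S_c = C_c·H/(1+e₀)·log₁₀(σ'_f/σ'_0) = 0.37×3.8/(1+0.66)×log₁₀(46.575/36.686)
    = 0.84699 × 0.10365 = 0.08779 m

S_c ≈ 87.8 mm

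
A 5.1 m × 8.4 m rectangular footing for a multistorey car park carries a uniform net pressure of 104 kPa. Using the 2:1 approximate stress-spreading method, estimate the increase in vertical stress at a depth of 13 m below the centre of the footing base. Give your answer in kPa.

Δσ_z ≈ 11.5 kPa

By the 2:1 method the load spreads at 1 horizontal : 2 vertical, so at depth z the loaded area has grown by z in each plan dimension:
Δσ = qBL/((B+z)(L+z)) = 104×5.1×8.4/((5.1+13)(8.4+13)) = 11.502 kPa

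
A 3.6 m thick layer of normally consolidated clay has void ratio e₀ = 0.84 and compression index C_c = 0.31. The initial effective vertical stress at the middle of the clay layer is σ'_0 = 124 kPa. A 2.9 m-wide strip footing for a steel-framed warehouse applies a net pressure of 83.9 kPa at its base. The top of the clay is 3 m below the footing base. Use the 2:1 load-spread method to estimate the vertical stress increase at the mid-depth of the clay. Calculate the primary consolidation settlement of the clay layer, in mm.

S_c ≈ 59.8 mm

Mid-depth of clay below the footing base: z = 3 + 3.6/2 = 4.8 m.
Stress increase at mid-clay by the 2:1 spreading method:
Δσ = qB/(B+z) = 83.9×2.9/(2.9+4.8) = 31.599 kPa
Final effective stress: σ'_f = σ'_0 + Δσ = 124 + 31.599 = 155.6 kPa.
Normally consolidated clay, so the full stress increment lies on the virgin compression line:
S_c = C_c·H/(1+e₀)·log₁₀(σ'_f/σ'_0) = 0.31×3.6/(1+0.84)×log₁₀(155.6/124)
    = 0.60652 × 0.098588 = 0.0598 m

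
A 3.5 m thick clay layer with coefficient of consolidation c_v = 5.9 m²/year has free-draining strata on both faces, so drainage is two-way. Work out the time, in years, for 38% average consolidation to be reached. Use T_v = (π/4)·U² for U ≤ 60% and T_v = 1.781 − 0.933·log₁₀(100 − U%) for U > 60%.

t ≈ 0.0589 years

Drainage path length: H_d = H/2 = 1.75 m (double drainage).
U ≤ 60%: T_v = (π/4)·U² = (π/4)×0.38² = 0.11341.
t = T_v·H_d²/c_v = 0.11341×1.75²/5.9 = 0.05887 years.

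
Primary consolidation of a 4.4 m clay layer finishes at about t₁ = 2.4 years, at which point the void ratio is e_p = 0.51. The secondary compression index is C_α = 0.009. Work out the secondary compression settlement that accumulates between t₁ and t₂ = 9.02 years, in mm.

S_s ≈ 15.1 mm

Secondary compression: S_s = C_α·H/(1+e_p)·log₁₀(t₂/t₁)
S_s = 0.009×4.4/(1+0.51)×log₁₀(9.02/2.4)
    = 0.02623 × 0.575 = 0.01508 m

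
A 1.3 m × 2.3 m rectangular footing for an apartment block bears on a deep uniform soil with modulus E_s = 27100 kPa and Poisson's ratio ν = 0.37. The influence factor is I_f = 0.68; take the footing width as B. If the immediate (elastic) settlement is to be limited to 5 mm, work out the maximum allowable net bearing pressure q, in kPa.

q ≈ 178 kPa

S_e = q·B·(1−ν²)/E_s · I_f  ⇒  q = S_e·E_s / (B·(1−ν²)·I_f).
q = 0.005 × 27100 / (1.3 × 0.8631 × 0.68) = 177.6 kPa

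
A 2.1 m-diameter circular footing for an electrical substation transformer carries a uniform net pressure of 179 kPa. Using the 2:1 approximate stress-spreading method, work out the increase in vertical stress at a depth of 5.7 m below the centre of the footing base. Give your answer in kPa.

Δσ_z ≈ 13 kPa

By the 2:1 method the load spreads at 1 horizontal : 2 vertical, so at depth z the loaded area has grown by z in each plan dimension:
Δσ ≈ qD²/(D+z)² = 179×2.1²/(2.1+5.7)² = 12.975 kPa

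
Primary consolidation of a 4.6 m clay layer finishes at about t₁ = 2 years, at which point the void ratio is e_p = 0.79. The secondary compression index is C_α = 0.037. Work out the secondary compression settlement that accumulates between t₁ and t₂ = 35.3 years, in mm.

S_s ≈ 119 mm

Secondary compression: S_s = C_α·H/(1+e_p)·log₁₀(t₂/t₁)
S_s = 0.037×4.6/(1+0.79)×log₁₀(35.3/2)
    = 0.09508 × 1.247 = 0.1185 m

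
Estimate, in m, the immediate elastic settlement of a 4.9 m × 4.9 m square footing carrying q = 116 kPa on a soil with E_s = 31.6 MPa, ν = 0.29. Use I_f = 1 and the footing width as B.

Immediate (elastic) settlement: S_e = q·B·(1−ν²)/E_s · I_f.
E_s = 31.6 MPa = 31600 kPa.
S_e = 116 × 4.9 × (1 − 0.29²) / 31600 × 1
    = 116 × 4.9 × 0.9159 / 31600 × 1
    = 0.01647 m

S_e ≈ 0.0165 m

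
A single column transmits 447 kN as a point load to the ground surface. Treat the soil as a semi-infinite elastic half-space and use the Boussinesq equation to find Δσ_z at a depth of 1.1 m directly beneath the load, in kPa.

Boussinesq vertical stress below a point load on an elastic half-space:
Δσ_z = 3P/(2πz²) · [1 + (r/z)²]^(−5/2)
r/z = 0/1.1 = 0; [1+(r/z)²]^(−5/2) = 1.
Δσ_z = 3×447/(2π×1.1²) × 1 = 176.39 × 1 = 176.4 kPa

Δσ_z ≈ 176 kPa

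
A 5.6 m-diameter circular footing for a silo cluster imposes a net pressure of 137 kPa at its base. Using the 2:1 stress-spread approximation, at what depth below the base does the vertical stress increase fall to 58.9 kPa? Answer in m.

2:1 spreading — at depth z the loaded area has grown by z in each plan dimension:
qD²/(D+z)² = Δσ_z ⇒ z = D(√(q/Δσ_z) − 1) = 5.6×(√(137/58.9) − 1) = 2.941 m

z ≈ 2.94 m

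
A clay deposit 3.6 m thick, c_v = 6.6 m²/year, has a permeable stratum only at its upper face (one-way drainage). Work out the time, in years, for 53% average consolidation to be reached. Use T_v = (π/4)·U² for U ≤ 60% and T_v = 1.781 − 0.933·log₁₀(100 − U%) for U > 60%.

Drainage path length: H_d = H = 3.6 m (single drainage).
U ≤ 60%: T_v = (π/4)·U² = (π/4)×0.53² = 0.22062.
t = T_v·H_d²/c_v = 0.22062×3.6²/6.6 = 0.4332 years.

t ≈ 0.433 years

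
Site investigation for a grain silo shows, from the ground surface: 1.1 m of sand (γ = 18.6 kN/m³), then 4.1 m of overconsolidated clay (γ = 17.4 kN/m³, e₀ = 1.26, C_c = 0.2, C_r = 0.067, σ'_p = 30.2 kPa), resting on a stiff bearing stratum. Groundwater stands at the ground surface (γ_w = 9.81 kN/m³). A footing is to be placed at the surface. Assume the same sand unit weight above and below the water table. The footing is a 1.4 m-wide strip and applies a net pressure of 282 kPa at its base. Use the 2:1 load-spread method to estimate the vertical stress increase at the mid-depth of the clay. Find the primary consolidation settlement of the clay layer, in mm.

Mid-depth of clay below the ground surface: z = 1.1 + 4.1/2 = 3.15 m.
Total vertical stress at mid-clay: σ_v = 18.6×1.1 + 17.4×2.05 = 56.13 kPa.
Pore pressure: u = 9.81×(3.15 − 0) = 30.902 kPa.
Initial effective stress: σ'_0 = σ_v − u = 56.13 − 30.902 = 25.228 kPa.
Stress increase at mid-clay by the 2:1 spreading method:
Δσ = qB/(B+z) = 282×1.4/(1.4+3.15) = 86.769 kPa
Final effective stress: σ'_f = 25.228 + 86.769 = 112 kPa.
σ'_f = 112 > σ'_p = 30.2 kPa, so the stress path crosses the preconsolidation pressure — recompression up to σ'_p, then virgin compression beyond:
S_c = H/(1+e₀)·[C_r·log₁₀(σ'_p/σ'_0) + C_c·log₁₀(σ'_f/σ'_p)]
    = 4.1/2.26 × [0.067×log₁₀(30.2/25.228) + 0.2×log₁₀(112/30.2)]
    = 1.8142 × [0.0052343 + 0.11384] = 0.216 m

S_c ≈ 216 mm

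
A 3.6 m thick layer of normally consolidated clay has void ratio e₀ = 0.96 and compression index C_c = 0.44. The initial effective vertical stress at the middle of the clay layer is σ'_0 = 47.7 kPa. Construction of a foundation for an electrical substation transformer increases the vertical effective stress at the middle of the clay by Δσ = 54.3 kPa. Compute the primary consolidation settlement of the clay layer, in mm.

Final effective stress: σ'_f = σ'_0 + Δσ = 47.7 + 54.3 = 102 kPa.
Normally consolidated clay, so the full stress increment lies on the virgin compression line:
S_c = C_c·H/(1+e₀)·log₁₀(σ'_f/σ'_0) = 0.44×3.6/(1+0.96)×log₁₀(102/47.7)
    = 0.80816 × 0.33008 = 0.2668 m

S_c ≈ 267 mm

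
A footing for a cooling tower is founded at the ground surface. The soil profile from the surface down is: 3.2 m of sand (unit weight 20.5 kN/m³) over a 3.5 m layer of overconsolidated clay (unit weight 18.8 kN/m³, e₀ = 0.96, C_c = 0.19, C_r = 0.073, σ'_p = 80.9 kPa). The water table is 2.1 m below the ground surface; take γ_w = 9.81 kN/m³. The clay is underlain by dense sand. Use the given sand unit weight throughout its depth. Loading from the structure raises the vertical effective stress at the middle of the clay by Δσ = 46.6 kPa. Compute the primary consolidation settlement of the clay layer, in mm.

S_c ≈ 62.3 mm

Mid-depth of clay below the ground surface: z = 3.2 + 3.5/2 = 4.95 m.
Total vertical stress at mid-clay: σ_v = 20.5×3.2 + 18.8×1.75 = 98.5 kPa.
Pore pressure: u = 9.81×(4.95 − 2.1) = 27.959 kPa.
Initial effective stress: σ'_0 = σ_v − u = 98.5 − 27.959 = 70.541 kPa.
Final effective stress: σ'_f = 70.541 + 46.6 = 117.14 kPa.
σ'_f = 117.14 > σ'_p = 80.9 kPa, so the stress path crosses the preconsolidation pressure — recompression up to σ'_p, then virgin compression beyond:
S_c = H/(1+e₀)·[C_r·log₁₀(σ'_p/σ'_0) + C_c·log₁₀(σ'_f/σ'_p)]
    = 3.5/1.96 × [0.073×log₁₀(80.9/70.541) + 0.19×log₁₀(117.14/80.9)]
    = 1.7857 × [0.004344 + 0.030544] = 0.0623 m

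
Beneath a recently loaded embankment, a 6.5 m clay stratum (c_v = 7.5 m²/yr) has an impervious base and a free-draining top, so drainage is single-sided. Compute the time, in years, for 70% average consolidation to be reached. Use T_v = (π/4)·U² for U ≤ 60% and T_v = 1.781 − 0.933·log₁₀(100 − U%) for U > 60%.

Drainage path length: H_d = H = 6.5 m (single drainage).
U > 60%: T_v = 1.781 − 0.933·log₁₀(100 − 70) = 0.40285.
t = T_v·H_d²/c_v = 0.40285×6.5²/7.5 = 2.269 years.

t ≈ 2.27 years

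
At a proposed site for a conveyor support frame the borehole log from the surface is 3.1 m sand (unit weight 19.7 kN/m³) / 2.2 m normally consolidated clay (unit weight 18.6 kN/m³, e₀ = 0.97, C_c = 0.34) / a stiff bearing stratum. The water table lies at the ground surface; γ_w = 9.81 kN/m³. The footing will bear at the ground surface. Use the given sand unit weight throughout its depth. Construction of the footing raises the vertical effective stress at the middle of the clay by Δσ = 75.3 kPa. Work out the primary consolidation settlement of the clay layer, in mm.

Mid-depth of clay below the ground surface: z = 3.1 + 2.2/2 = 4.2 m.
Total vertical stress at mid-clay: σ_v = 19.7×3.1 + 18.6×1.1 = 81.53 kPa.
Pore pressure: u = 9.81×(4.2 − 0) = 41.202 kPa.
Initial effective stress: σ'_0 = σ_v − u = 81.53 − 41.202 = 40.328 kPa.
Final effective stress: σ'_f = σ'_0 + Δσ = 40.328 + 75.3 = 115.63 kPa.
Normally consolidated clay, so the full stress increment lies on the virgin compression line:
S_c = C_c·H/(1+e₀)·log₁₀(σ'_f/σ'_0) = 0.34×2.2/(1+0.97)×log₁₀(115.63/40.328)
    = 0.3797 × 0.45746 = 0.1737 m

S_c ≈ 174 mm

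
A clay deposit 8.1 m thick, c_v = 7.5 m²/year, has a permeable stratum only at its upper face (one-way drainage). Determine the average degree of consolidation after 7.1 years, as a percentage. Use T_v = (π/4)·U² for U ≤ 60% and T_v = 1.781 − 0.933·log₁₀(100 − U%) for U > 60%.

U ≈ 89.1 %

Drainage path length: H_d = H = 8.1 m (single drainage).
T_v = c_v·t/H_d² = 7.5×7.1/8.1² = 0.81161.
T_v = 0.81161 corresponds to the U > 60% branch:
U = 1 − 10^((1.781 − T_v)/0.933)/100 = 0.8906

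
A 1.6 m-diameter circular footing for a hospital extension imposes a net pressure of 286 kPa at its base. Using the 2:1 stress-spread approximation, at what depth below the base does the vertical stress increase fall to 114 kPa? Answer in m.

z ≈ 0.934 m

2:1 spreading — at depth z the loaded area has grown by z in each plan dimension:
qD²/(D+z)² = Δσ_z ⇒ z = D(√(q/Δσ_z) − 1) = 1.6×(√(286/114) − 1) = 0.9343 m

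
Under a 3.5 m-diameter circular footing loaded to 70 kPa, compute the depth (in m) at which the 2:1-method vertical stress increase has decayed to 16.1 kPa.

2:1 spreading — at depth z the loaded area has grown by z in each plan dimension:
qD²/(D+z)² = Δσ_z ⇒ z = D(√(q/Δσ_z) − 1) = 3.5×(√(70/16.1) − 1) = 3.798 m

z ≈ 3.8 m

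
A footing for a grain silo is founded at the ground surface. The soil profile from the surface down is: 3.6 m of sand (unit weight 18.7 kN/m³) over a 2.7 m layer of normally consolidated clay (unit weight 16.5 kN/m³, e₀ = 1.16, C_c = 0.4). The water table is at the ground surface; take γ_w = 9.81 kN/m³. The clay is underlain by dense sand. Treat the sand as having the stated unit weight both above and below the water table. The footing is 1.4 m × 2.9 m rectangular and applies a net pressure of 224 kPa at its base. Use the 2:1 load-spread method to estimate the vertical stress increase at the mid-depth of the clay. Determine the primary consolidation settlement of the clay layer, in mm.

Mid-depth of clay below the ground surface: z = 3.6 + 2.7/2 = 4.95 m.
Total vertical stress at mid-clay: σ_v = 18.7×3.6 + 16.5×1.35 = 89.595 kPa.
Pore pressure: u = 9.81×(4.95 − 0) = 48.56 kPa.
Initial effective stress: σ'_0 = σ_v − u = 89.595 − 48.56 = 41.035 kPa.
Stress increase at mid-clay by the 2:1 spreading method:
Δσ = qBL/((B+z)(L+z)) = 224×1.4×2.9/((1.4+4.95)(2.9+4.95)) = 18.244 kPa
Final effective stress: σ'_f = σ'_0 + Δσ = 41.035 + 18.244 = 59.279 kPa.
Normally consolidated clay, so the full stress increment lies on the virgin compression line:
S_c = C_c·H/(1+e₀)·log₁₀(σ'_f/σ'_0) = 0.4×2.7/(1+1.16)×log₁₀(59.279/41.035)
    = 0.5 × 0.15975 = 0.07988 m

S_c ≈ 79.9 mm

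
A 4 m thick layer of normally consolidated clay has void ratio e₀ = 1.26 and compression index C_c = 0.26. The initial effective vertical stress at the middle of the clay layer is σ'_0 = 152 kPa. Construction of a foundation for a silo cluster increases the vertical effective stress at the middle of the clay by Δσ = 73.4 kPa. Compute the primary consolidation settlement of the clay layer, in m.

S_c ≈ 0.0787 m

Final effective stress: σ'_f = σ'_0 + Δσ = 152 + 73.4 = 225.4 kPa.
Normally consolidated clay, so the full stress increment lies on the virgin compression line:
S_c = C_c·H/(1+e₀)·log₁₀(σ'_f/σ'_0) = 0.26×4/(1+1.26)×log₁₀(225.4/152)
    = 0.46018 × 0.17111 = 0.07874 m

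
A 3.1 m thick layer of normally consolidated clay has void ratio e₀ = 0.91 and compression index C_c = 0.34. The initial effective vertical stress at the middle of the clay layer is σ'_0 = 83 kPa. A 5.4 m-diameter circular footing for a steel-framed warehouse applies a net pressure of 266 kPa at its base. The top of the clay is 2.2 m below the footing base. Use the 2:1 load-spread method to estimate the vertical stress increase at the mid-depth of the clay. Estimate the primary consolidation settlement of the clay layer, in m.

Mid-depth of clay below the footing base: z = 2.2 + 3.1/2 = 3.75 m.
Stress increase at mid-clay by the 2:1 spreading method:
Δσ ≈ qD²/(D+z)² = 266×5.4²/(5.4+3.75)² = 92.646 kPa
Final effective stress: σ'_f = σ'_0 + Δσ = 83 + 92.646 = 175.65 kPa.
Normally consolidated clay, so the full stress increment lies on the virgin compression line:
S_c = C_c·H/(1+e₀)·log₁₀(σ'_f/σ'_0) = 0.34×3.1/(1+0.91)×log₁₀(175.65/83)
    = 0.55183 × 0.32557 = 0.1797 m

S_c ≈ 0.18 m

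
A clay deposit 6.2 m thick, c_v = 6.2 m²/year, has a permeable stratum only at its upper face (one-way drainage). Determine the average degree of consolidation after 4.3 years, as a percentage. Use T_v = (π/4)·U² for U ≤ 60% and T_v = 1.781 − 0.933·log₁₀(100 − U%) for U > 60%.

U ≈ 85.4 %

Drainage path length: H_d = H = 6.2 m (single drainage).
T_v = c_v·t/H_d² = 6.2×4.3/6.2² = 0.69355.
T_v = 0.69355 corresponds to the U > 60% branch:
U = 1 − 10^((1.781 − T_v)/0.933)/100 = 0.8536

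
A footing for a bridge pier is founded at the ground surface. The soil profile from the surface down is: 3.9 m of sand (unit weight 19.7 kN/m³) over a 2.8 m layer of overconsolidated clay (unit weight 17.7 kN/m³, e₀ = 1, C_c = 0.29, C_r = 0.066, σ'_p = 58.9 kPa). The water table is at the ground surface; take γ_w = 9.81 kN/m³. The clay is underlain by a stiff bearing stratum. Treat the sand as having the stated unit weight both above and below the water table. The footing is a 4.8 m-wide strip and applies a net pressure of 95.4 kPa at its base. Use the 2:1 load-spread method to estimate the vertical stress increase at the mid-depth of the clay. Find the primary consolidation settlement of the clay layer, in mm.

Mid-depth of clay below the ground surface: z = 3.9 + 2.8/2 = 5.3 m.
Total vertical stress at mid-clay: σ_v = 19.7×3.9 + 17.7×1.4 = 101.61 kPa.
Pore pressure: u = 9.81×(5.3 − 0) = 51.993 kPa.
Initial effective stress: σ'_0 = σ_v − u = 101.61 − 51.993 = 49.617 kPa.
Stress increase at mid-clay by the 2:1 spreading method:
Δσ = qB/(B+z) = 95.4×4.8/(4.8+5.3) = 45.339 kPa
Final effective stress: σ'_f = 49.617 + 45.339 = 94.956 kPa.
σ'_f = 94.956 > σ'_p = 58.9 kPa, so the stress path crosses the preconsolidation pressure — recompression up to σ'_p, then virgin compression beyond:
S_c = H/(1+e₀)·[C_r·log₁₀(σ'_p/σ'_0) + C_c·log₁₀(σ'_f/σ'_p)]
    = 2.8/2 × [0.066×log₁₀(58.9/49.617) + 0.29×log₁₀(94.956/58.9)]
    = 1.4 × [0.004916 + 0.060148] = 0.09109 m

S_c ≈ 91.1 mm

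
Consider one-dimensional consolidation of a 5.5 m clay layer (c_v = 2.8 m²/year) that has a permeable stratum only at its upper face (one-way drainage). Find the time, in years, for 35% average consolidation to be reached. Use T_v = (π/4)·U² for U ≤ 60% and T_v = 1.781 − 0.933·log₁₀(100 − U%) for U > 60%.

Drainage path length: H_d = H = 5.5 m (single drainage).
U ≤ 60%: T_v = (π/4)·U² = (π/4)×0.35² = 0.096211.
t = T_v·H_d²/c_v = 0.096211×5.5²/2.8 = 1.039 years.

t ≈ 1.04 years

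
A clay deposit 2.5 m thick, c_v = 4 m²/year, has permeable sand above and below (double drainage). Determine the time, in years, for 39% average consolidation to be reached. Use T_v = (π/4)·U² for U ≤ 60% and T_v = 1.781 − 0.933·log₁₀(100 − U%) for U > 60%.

Drainage path length: H_d = H/2 = 1.25 m (double drainage).
U ≤ 60%: T_v = (π/4)·U² = (π/4)×0.39² = 0.11946.
t = T_v·H_d²/c_v = 0.11946×1.25²/4 = 0.04666 years.

t ≈ 0.0467 years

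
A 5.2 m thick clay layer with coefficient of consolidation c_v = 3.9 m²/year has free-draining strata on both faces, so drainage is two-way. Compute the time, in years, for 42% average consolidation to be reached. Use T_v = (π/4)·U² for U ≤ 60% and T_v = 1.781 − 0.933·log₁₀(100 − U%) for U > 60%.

t ≈ 0.24 years

Drainage path length: H_d = H/2 = 2.6 m (double drainage).
U ≤ 60%: T_v = (π/4)·U² = (π/4)×0.42² = 0.13854.
t = T_v·H_d²/c_v = 0.13854×2.6²/3.9 = 0.2401 years.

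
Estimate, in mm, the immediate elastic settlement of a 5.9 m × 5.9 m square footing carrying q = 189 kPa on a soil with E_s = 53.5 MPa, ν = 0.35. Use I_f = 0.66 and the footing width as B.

S_e ≈ 12.1 mm

Immediate (elastic) settlement: S_e = q·B·(1−ν²)/E_s · I_f.
E_s = 53.5 MPa = 53500 kPa.
S_e = 189 × 5.9 × (1 − 0.35²) / 53500 × 0.66
    = 189 × 5.9 × 0.8775 / 53500 × 0.66
    = 0.01207 m = 12.07 mm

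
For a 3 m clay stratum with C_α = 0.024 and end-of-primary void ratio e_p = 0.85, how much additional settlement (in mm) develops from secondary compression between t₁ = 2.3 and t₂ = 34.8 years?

S_s ≈ 45.9 mm

Secondary compression: S_s = C_α·H/(1+e_p)·log₁₀(t₂/t₁)
S_s = 0.024×3/(1+0.85)×log₁₀(34.8/2.3)
    = 0.03892 × 1.18 = 0.04592 m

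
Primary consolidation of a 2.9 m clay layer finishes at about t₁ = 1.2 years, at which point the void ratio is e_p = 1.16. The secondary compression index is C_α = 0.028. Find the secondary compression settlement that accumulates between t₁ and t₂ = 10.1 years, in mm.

S_s ≈ 34.8 mm

Secondary compression: S_s = C_α·H/(1+e_p)·log₁₀(t₂/t₁)
S_s = 0.028×2.9/(1+1.16)×log₁₀(10.1/1.2)
    = 0.03759 × 0.9251 = 0.03478 m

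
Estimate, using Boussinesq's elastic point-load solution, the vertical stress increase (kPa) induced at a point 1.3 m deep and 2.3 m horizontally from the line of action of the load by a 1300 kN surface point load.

Boussinesq vertical stress below a point load on an elastic half-space:
Δσ_z = 3P/(2πz²) · [1 + (r/z)²]^(−5/2)
r/z = 2.3/1.3 = 1.7692; [1+(r/z)²]^(−5/2) = 0.028846.
Δσ_z = 3×1300/(2π×1.3²) × 0.028846 = 367.28 × 0.028846 = 10.59 kPa

Δσ_z ≈ 10.6 kPa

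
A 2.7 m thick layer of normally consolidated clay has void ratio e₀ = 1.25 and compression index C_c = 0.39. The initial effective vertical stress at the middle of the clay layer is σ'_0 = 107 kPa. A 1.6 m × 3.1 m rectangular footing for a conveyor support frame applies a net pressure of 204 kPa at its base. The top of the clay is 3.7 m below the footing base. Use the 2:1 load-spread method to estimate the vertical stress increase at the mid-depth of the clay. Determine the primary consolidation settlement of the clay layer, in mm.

S_c ≈ 32.7 mm

Mid-depth of clay below the footing base: z = 3.7 + 2.7/2 = 5.05 m.
Stress increase at mid-clay by the 2:1 spreading method:
Δσ = qBL/((B+z)(L+z)) = 204×1.6×3.1/((1.6+5.05)(3.1+5.05)) = 18.669 kPa
Final effective stress: σ'_f = σ'_0 + Δσ = 107 + 18.669 = 125.67 kPa.
Normally consolidated clay, so the full stress increment lies on the virgin compression line:
S_c = C_c·H/(1+e₀)·log₁₀(σ'_f/σ'_0) = 0.39×2.7/(1+1.25)×log₁₀(125.67/107)
    = 0.468 × 0.069848 = 0.03269 m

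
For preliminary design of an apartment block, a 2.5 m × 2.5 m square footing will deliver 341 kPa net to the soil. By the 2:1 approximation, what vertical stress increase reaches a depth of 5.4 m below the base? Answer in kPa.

By the 2:1 method the load spreads at 1 horizontal : 2 vertical, so at depth z the loaded area has grown by z in each plan dimension:
Δσ = qBL/((B+z)(L+z)) = 341×2.5×2.5/((2.5+5.4)(2.5+5.4)) = 34.149 kPa

Δσ_z ≈ 34.1 kPa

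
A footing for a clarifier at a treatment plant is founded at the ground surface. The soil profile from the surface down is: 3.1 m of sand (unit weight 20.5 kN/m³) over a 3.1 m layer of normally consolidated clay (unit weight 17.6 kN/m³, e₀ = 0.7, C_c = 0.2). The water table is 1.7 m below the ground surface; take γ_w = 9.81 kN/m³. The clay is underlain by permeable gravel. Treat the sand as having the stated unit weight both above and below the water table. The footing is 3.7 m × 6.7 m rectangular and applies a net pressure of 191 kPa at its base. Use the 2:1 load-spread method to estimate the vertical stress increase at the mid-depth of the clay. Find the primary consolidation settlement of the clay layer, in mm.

Mid-depth of clay below the ground surface: z = 3.1 + 3.1/2 = 4.65 m.
Total vertical stress at mid-clay: σ_v = 20.5×3.1 + 17.6×1.55 = 90.83 kPa.
Pore pressure: u = 9.81×(4.65 − 1.7) = 28.94 kPa.
Initial effective stress: σ'_0 = σ_v − u = 90.83 − 28.94 = 61.89 kPa.
Stress increase at mid-clay by the 2:1 spreading method:
Δσ = qBL/((B+z)(L+z)) = 191×3.7×6.7/((3.7+4.65)(6.7+4.65)) = 49.961 kPa
Final effective stress: σ'_f = σ'_0 + Δσ = 61.89 + 49.961 = 111.85 kPa.
Normally consolidated clay, so the full stress increment lies on the virgin compression line:
S_c = C_c·H/(1+e₀)·log₁₀(σ'_f/σ'_0) = 0.2×3.1/(1+0.7)×log₁₀(111.85/61.89)
    = 0.36471 × 0.25702 = 0.09374 m

S_c ≈ 93.7 mm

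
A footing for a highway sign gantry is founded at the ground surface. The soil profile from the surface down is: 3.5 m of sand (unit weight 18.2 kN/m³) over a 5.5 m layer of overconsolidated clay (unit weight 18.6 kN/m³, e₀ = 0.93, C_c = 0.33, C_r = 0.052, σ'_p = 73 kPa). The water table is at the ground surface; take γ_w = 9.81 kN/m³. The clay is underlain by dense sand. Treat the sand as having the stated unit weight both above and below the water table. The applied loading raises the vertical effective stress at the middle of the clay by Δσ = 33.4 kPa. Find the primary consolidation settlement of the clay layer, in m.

Mid-depth of clay below the ground surface: z = 3.5 + 5.5/2 = 6.25 m.
Total vertical stress at mid-clay: σ_v = 18.2×3.5 + 18.6×2.75 = 114.85 kPa.
Pore pressure: u = 9.81×(6.25 − 0) = 61.312 kPa.
Initial effective stress: σ'_0 = σ_v − u = 114.85 − 61.312 = 53.538 kPa.
Final effective stress: σ'_f = 53.538 + 33.4 = 86.938 kPa.
σ'_f = 86.938 > σ'_p = 73 kPa, so the stress path crosses the preconsolidation pressure — recompression up to σ'_p, then virgin compression beyond:
S_c = H/(1+e₀)·[C_r·log₁₀(σ'_p/σ'_0) + C_c·log₁₀(σ'_f/σ'_p)]
    = 5.5/1.93 × [0.052×log₁₀(73/53.538) + 0.33×log₁₀(86.938/73)]
    = 2.8497 × [0.0070024 + 0.025043] = 0.09132 m

S_c ≈ 0.0913 m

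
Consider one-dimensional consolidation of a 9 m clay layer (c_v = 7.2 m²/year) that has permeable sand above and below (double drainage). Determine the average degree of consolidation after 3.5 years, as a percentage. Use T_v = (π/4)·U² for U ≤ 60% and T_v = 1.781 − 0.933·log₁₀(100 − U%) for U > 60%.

Drainage path length: H_d = H/2 = 4.5 m (double drainage).
T_v = c_v·t/H_d² = 7.2×3.5/4.5² = 1.2444.
T_v = 1.2444 corresponds to the U > 60% branch:
U = 1 − 10^((1.781 − T_v)/0.933)/100 = 0.9624

U ≈ 96.2 %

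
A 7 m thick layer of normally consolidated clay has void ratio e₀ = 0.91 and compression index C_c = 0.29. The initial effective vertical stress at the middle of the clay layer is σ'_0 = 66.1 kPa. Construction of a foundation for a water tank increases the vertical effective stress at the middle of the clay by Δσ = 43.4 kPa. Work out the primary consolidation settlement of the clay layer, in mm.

Final effective stress: σ'_f = σ'_0 + Δσ = 66.1 + 43.4 = 109.5 kPa.
Normally consolidated clay, so the full stress increment lies on the virgin compression line:
S_c = C_c·H/(1+e₀)·log₁₀(σ'_f/σ'_0) = 0.29×7/(1+0.91)×log₁₀(109.5/66.1)
    = 1.0628 × 0.21921 = 0.233 m

S_c ≈ 233 mm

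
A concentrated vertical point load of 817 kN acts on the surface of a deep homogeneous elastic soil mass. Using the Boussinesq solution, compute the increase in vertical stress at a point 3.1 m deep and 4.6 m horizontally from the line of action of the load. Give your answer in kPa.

Boussinesq vertical stress below a point load on an elastic half-space:
Δσ_z = 3P/(2πz²) · [1 + (r/z)²]^(−5/2)
r/z = 4.6/3.1 = 1.4839; [1+(r/z)²]^(−5/2) = 0.054512.
Δσ_z = 3×817/(2π×3.1²) × 0.054512 = 40.592 × 0.054512 = 2.213 kPa

Δσ_z ≈ 2.21 kPa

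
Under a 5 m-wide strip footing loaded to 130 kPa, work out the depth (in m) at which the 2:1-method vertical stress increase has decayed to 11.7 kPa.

2:1 spreading — at depth z the loaded area has grown by z in each plan dimension:
qB/(B+z) = Δσ_z ⇒ z = qB/Δσ_z − B = 130×5/11.7 − 5 = 50.56 m

z ≈ 50.6 m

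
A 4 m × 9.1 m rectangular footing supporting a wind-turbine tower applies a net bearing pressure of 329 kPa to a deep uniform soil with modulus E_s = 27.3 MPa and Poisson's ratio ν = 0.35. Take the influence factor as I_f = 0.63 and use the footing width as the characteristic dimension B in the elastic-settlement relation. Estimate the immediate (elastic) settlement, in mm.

Immediate (elastic) settlement: S_e = q·B·(1−ν²)/E_s · I_f.
E_s = 27.3 MPa = 27300 kPa.
S_e = 329 × 4 × (1 − 0.35²) / 27300 × 0.63
    = 329 × 4 × 0.8775 / 27300 × 0.63
    = 0.02665 m = 26.65 mm

S_e ≈ 26.6 mm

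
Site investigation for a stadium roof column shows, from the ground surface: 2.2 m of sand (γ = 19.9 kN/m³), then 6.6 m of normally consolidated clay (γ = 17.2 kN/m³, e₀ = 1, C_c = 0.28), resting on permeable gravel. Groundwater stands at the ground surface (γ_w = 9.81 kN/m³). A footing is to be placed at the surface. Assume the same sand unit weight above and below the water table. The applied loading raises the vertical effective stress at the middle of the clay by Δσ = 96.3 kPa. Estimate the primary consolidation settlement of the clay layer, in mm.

S_c ≈ 450 mm

Mid-depth of clay below the ground surface: z = 2.2 + 6.6/2 = 5.5 m.
Total vertical stress at mid-clay: σ_v = 19.9×2.2 + 17.2×3.3 = 100.54 kPa.
Pore pressure: u = 9.81×(5.5 − 0) = 53.955 kPa.
Initial effective stress: σ'_0 = σ_v − u = 100.54 − 53.955 = 46.585 kPa.
Final effective stress: σ'_f = σ'_0 + Δσ = 46.585 + 96.3 = 142.88 kPa.
Normally consolidated clay, so the full stress increment lies on the virgin compression line:
S_c = C_c·H/(1+e₀)·log₁₀(σ'_f/σ'_0) = 0.28×6.6/(1+1)×log₁₀(142.88/46.585)
    = 0.924 × 0.48673 = 0.4497 m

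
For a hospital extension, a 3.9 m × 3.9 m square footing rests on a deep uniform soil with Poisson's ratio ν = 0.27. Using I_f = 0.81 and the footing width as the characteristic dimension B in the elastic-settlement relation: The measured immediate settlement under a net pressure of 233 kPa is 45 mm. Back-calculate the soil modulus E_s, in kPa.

S_e = q·B·(1−ν²)/E_s · I_f  ⇒  E_s = q·B·(1−ν²)·I_f / S_e.
E_s = 233 × 3.9 × 0.9271 × 0.81 / 0.045 = 15160 kPa

E_s ≈ 15200 kPa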